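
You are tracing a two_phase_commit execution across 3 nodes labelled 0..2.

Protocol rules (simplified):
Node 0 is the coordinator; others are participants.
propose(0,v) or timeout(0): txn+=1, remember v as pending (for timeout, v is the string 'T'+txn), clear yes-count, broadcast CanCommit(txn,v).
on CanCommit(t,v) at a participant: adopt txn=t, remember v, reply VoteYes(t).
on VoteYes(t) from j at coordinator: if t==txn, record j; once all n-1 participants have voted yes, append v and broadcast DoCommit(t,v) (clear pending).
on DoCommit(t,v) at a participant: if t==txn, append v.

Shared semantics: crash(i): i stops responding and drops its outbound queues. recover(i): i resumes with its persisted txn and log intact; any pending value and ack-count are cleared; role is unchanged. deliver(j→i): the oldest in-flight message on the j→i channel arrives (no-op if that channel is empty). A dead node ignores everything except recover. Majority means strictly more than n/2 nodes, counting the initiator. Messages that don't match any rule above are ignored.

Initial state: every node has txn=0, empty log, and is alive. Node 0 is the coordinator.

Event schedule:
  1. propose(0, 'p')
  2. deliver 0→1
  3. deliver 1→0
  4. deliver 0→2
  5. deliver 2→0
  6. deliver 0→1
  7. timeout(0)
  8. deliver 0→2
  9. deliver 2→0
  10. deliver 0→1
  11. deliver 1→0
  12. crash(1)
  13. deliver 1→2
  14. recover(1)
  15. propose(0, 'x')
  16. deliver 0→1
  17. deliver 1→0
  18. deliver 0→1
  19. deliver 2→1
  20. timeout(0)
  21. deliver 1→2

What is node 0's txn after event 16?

after 1 — propose(0,'p'): n0:coor/t1/[-]
after 2 — deliver 0→1: n1:part/t1/[-]
after 3 — deliver 1→0: ·
after 4 — deliver 0→2: n2:part/t1/[-]
after 5 — deliver 2→0: n0:coor/t1/[p]
after 6 — deliver 0→1: n1:part/t1/[p]
after 7 — timeout(0): n0:coor/t2/[p]
after 8 — deliver 0→2: n2:part/t1/[p]
after 9 — deliver 2→0: ·
after 10 — deliver 0→1: n1:part/t2/[p]
after 11 — deliver 1→0: ·
after 12 — crash(1): n1:✗part/t2/[p]
after 13 — deliver 1→2: ·
after 14 — recover(1): n1:part/t2/[p]
after 15 — propose(0,'x'): n0:coor/t3/[p]
after 16 — deliver 0→1: n1:part/t3/[p]

3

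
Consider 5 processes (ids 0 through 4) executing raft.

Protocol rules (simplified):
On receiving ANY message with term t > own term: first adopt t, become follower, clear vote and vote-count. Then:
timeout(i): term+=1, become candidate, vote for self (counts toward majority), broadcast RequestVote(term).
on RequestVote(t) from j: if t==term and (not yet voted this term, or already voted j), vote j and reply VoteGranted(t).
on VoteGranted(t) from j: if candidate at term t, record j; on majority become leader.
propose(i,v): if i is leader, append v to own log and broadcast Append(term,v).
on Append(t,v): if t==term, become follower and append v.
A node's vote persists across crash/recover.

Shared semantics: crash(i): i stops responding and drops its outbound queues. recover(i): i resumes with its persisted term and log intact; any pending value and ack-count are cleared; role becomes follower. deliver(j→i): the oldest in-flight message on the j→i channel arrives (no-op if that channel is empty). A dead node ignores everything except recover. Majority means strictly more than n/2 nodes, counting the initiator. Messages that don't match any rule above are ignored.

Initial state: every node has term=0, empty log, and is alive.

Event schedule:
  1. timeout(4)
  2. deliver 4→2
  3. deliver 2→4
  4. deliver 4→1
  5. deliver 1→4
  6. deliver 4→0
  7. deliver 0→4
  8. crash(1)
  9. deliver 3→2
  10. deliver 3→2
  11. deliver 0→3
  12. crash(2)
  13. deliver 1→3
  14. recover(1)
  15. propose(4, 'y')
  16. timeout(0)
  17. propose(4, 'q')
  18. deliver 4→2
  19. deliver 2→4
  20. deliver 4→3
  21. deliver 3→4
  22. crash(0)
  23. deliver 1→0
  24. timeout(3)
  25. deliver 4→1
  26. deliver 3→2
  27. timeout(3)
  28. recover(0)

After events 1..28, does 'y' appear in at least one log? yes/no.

yes

e1 timeout(4): 4[cand,t=1,-]
e2 deliver 4→2: 2[foll,t=1,-]
e3 deliver 2→4: ·
e4 deliver 4→1: 1[foll,t=1,-]
e5 deliver 1→4: 4[lead,t=1,-]
e6 deliver 4→0: 0[foll,t=1,-]
e7 deliver 0→4: ·
e8 crash(1): 1[✗foll,t=1,-]
e9 deliver 3→2: ·
e10 deliver 3→2: ·
e11 deliver 0→3: ·
e12 crash(2): 2[✗foll,t=1,-]
e13 deliver 1→3: ·
e14 recover(1): 1[foll,t=1,-]
e15 propose(4,'y'): 4[lead,t=1,y]
e16 timeout(0): 0[cand,t=2,-]
e17 propose(4,'q'): 4[lead,t=1,y,q]
e18 deliver 4→2: ·
e19 deliver 2→4: ·
e20 deliver 4→3: 3[foll,t=1,-]
e21 deliver 3→4: ·
e22 crash(0): 0[✗cand,t=2,-]
e23 deliver 1→0: ·
e24 timeout(3): 3[cand,t=2,-]
e25 deliver 4→1: 1[foll,t=1,y]
e26 deliver 3→2: ·
e27 timeout(3): 3[cand,t=3,-]
e28 recover(0): 0[foll,t=2,-]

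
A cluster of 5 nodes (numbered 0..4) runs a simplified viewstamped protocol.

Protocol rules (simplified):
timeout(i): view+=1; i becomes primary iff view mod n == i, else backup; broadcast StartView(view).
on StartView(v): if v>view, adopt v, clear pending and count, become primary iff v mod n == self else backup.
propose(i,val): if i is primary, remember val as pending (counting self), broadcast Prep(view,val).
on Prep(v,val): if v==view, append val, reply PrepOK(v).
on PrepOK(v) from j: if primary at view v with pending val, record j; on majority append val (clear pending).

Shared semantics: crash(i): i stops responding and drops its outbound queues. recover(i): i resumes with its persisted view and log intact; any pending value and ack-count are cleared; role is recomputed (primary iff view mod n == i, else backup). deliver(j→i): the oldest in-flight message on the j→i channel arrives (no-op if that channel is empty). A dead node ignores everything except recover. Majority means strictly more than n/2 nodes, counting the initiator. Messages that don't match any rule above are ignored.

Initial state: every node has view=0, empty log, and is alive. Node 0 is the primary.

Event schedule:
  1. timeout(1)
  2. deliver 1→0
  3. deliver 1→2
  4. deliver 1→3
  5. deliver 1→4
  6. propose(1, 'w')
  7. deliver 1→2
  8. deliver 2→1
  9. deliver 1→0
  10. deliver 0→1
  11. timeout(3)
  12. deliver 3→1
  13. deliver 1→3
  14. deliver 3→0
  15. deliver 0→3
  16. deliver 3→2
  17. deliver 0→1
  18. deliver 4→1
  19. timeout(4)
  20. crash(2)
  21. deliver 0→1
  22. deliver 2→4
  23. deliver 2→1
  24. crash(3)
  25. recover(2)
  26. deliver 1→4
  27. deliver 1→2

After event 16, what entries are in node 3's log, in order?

1. timeout(1):  <1:prim v1 ->
2. deliver 1→0:  <0:back v1 ->
3. deliver 1→2:  <2:back v1 ->
4. deliver 1→3:  <3:back v1 ->
5. deliver 1→4:  <4:back v1 ->
6. propose(1,'w'):  nop
7. deliver 1→2:  <2:back v1 w>
8. deliver 2→1:  nop
9. deliver 1→0:  <0:back v1 w>
10. deliver 0→1:  <1:prim v1 w>
11. timeout(3):  <3:back v2 ->
12. deliver 3→1:  <1:back v2 w>
13. deliver 1→3:  nop
14. deliver 3→0:  <0:back v2 w>
15. deliver 0→3:  nop
16. deliver 3→2:  <2:prim v2 w>

empty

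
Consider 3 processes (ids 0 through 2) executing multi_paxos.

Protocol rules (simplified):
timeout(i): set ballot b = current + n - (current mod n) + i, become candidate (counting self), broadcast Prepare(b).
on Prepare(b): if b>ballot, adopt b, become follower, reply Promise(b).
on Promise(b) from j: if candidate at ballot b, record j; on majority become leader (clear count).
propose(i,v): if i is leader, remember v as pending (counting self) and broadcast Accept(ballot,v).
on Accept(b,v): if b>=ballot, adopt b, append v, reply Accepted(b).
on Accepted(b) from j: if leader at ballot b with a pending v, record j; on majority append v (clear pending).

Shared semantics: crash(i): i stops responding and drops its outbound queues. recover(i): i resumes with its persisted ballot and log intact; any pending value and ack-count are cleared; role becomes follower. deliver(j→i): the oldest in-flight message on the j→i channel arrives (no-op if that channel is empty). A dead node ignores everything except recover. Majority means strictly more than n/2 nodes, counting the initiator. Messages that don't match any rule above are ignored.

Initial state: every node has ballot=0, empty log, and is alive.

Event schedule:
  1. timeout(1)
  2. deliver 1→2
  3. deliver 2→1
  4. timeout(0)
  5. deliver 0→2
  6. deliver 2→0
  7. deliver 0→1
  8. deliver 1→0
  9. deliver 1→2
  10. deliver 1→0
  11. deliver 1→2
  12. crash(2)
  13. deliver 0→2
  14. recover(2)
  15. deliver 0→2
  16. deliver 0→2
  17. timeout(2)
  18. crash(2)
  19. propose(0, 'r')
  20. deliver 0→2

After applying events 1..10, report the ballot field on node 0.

[1] timeout(1) → N1(cand b4 [-])
[2] deliver 1→2 → N2(foll b4 [-])
[3] deliver 2→1 → N1(lead b4 [-])
[4] timeout(0) → N0(cand b3 [-])
[5] deliver 0→2 → ∅
[6] deliver 2→0 → ∅
[7] deliver 0→1 → ∅
[8] deliver 1→0 → N0(foll b4 [-])
[9] deliver 1→2 → ∅
[10] deliver 1→0 → ∅

4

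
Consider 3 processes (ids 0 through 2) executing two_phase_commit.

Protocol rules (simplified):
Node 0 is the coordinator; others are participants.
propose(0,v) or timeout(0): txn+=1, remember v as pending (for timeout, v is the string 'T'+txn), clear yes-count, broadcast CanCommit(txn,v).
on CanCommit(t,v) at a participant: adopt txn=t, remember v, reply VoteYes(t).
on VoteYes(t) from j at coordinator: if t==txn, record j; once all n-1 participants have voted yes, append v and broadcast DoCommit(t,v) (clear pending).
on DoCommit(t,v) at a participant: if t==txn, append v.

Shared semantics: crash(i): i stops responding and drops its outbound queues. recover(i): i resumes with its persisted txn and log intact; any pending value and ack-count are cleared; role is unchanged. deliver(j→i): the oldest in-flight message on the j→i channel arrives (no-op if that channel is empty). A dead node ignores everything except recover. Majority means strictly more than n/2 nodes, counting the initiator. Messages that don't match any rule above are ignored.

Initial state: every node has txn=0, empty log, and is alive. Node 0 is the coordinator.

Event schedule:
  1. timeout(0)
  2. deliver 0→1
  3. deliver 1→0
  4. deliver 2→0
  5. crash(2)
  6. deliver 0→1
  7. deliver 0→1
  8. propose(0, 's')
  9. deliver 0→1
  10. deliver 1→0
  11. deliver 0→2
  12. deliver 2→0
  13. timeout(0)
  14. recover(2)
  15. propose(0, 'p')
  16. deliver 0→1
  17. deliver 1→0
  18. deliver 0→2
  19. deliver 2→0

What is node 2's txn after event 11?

[1] timeout(0) → N0(coor t1 [-])
[2] deliver 0→1 → N1(part t1 [-])
[3] deliver 1→0 → ∅
[4] deliver 2→0 → ∅
[5] crash(2) → N2(✗part t0 [-])
[6] deliver 0→1 → ∅
[7] deliver 0→1 → ∅
[8] propose(0,'s') → N0(coor t2 [-])
[9] deliver 0→1 → N1(part t2 [-])
[10] deliver 1→0 → ∅
[11] deliver 0→2 → ∅

0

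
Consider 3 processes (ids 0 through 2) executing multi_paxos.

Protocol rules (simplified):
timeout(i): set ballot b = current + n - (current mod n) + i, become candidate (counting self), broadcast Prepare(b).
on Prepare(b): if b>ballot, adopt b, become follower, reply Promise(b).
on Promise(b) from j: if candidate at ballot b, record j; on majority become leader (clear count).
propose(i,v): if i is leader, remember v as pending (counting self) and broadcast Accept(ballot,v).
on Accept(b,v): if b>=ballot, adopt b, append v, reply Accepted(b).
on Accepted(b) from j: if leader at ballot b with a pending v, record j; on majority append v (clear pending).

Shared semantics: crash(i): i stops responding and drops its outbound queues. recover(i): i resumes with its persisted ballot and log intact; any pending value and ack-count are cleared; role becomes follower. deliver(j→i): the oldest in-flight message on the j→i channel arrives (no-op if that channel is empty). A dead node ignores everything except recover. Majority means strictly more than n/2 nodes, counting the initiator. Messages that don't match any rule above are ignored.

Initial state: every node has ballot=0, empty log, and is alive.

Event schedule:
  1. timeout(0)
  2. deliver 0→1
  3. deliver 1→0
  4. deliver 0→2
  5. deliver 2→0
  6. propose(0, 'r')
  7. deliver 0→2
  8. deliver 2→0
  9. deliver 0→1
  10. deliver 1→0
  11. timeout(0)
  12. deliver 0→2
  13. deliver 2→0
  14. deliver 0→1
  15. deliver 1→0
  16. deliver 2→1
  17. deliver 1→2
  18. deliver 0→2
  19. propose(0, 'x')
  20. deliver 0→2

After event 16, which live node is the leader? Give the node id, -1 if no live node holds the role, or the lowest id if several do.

0

[1] timeout(0) → N0(cand b3 [-])
[2] deliver 0→1 → N1(foll b3 [-])
[3] deliver 1→0 → N0(lead b3 [-])
[4] deliver 0→2 → N2(foll b3 [-])
[5] deliver 2→0 → ∅
[6] propose(0,'r') → ∅
[7] deliver 0→2 → N2(foll b3 [r])
[8] deliver 2→0 → N0(lead b3 [r])
[9] deliver 0→1 → N1(foll b3 [r])
[10] deliver 1→0 → ∅
[11] timeout(0) → N0(cand b6 [r])
[12] deliver 0→2 → N2(foll b6 [r])
[13] deliver 2→0 → N0(lead b6 [r])
[14] deliver 0→1 → N1(foll b6 [r])
[15] deliver 1→0 → ∅
[16] deliver 2→1 → ∅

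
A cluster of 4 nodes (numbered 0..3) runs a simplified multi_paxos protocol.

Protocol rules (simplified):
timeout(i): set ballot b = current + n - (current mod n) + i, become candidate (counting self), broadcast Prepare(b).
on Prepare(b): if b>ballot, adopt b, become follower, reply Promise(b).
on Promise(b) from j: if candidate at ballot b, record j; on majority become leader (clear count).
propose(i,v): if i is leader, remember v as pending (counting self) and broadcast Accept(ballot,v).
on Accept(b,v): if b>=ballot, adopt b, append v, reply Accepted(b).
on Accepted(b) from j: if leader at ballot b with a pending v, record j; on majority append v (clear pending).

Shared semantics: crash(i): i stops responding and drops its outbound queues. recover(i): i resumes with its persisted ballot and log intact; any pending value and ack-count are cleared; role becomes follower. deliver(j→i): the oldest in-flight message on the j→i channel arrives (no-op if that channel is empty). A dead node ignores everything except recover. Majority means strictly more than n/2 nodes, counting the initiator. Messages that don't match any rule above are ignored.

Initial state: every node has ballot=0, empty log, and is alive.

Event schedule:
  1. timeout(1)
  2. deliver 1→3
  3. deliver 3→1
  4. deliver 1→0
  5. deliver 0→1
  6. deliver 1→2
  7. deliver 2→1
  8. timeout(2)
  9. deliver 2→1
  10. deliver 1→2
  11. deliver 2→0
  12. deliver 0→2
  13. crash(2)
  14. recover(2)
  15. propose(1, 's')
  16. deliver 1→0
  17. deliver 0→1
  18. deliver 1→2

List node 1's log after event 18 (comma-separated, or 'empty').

step 1 timeout(1): 1={cand,b=5,log=-}
step 2 deliver 1→3: 3={foll,b=5,log=-}
step 3 deliver 3→1: —
step 4 deliver 1→0: 0={foll,b=5,log=-}
step 5 deliver 0→1: 1={lead,b=5,log=-}
step 6 deliver 1→2: 2={foll,b=5,log=-}
step 7 deliver 2→1: —
step 8 timeout(2): 2={cand,b=10,log=-}
step 9 deliver 2→1: 1={foll,b=10,log=-}
step 10 deliver 1→2: —
step 11 deliver 2→0: 0={foll,b=10,log=-}
step 12 deliver 0→2: 2={lead,b=10,log=-}
step 13 crash(2): 2={✗lead,b=10,log=-}
step 14 recover(2): 2={foll,b=10,log=-}
step 15 propose(1,'s'): —
step 16 deliver 1→0: —
step 17 deliver 0→1: —
step 18 deliver 1→2: —

empty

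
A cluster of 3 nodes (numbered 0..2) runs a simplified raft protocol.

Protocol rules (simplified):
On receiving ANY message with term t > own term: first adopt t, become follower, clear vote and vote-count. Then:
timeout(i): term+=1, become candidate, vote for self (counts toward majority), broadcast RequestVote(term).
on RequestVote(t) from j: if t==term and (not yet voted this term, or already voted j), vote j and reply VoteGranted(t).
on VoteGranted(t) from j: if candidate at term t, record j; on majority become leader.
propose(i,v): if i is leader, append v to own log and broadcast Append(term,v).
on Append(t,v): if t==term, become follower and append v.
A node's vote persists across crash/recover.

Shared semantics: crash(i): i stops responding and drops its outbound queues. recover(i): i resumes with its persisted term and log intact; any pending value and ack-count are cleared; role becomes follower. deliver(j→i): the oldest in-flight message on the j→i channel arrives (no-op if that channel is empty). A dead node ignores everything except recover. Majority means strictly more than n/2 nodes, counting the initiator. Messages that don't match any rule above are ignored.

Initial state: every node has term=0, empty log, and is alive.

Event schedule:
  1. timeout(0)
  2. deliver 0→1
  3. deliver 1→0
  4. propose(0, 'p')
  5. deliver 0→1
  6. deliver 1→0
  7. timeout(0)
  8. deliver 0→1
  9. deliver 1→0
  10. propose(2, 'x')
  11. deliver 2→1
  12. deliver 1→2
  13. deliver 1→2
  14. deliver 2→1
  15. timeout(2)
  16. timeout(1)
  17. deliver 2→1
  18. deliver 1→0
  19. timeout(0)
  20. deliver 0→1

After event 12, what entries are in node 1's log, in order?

e1 timeout(0): 0[cand,t=1,-]
e2 deliver 0→1: 1[foll,t=1,-]
e3 deliver 1→0: 0[lead,t=1,-]
e4 propose(0,'p'): 0[lead,t=1,p]
e5 deliver 0→1: 1[foll,t=1,p]
e6 deliver 1→0: ·
e7 timeout(0): 0[cand,t=2,p]
e8 deliver 0→1: 1[foll,t=2,p]
e9 deliver 1→0: 0[lead,t=2,p]
e10 propose(2,'x'): ·
e11 deliver 2→1: ·
e12 deliver 1→2: ·

p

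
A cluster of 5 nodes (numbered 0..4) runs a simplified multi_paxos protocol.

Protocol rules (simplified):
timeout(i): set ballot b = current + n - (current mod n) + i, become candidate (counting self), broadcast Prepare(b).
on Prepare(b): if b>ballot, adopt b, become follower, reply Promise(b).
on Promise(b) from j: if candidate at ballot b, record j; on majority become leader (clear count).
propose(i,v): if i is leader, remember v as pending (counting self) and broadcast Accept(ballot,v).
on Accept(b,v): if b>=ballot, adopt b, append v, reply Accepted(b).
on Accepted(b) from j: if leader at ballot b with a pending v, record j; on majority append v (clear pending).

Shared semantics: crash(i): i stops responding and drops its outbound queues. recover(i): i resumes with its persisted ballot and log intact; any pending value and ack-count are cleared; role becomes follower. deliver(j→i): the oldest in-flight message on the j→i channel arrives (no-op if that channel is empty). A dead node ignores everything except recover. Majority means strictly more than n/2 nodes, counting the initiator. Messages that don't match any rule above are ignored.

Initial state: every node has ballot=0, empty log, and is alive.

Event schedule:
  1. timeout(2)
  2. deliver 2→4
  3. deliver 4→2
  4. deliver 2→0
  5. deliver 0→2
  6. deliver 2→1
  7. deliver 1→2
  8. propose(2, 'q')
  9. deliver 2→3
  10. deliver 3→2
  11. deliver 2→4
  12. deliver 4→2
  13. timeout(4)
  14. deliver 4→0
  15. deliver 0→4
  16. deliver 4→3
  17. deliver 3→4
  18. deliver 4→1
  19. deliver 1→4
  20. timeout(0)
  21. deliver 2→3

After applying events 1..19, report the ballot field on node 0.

after 1 — timeout(2): n2:cand/b7/[-]
after 2 — deliver 2→4: n4:foll/b7/[-]
after 3 — deliver 4→2: ·
after 4 — deliver 2→0: n0:foll/b7/[-]
after 5 — deliver 0→2: n2:lead/b7/[-]
after 6 — deliver 2→1: n1:foll/b7/[-]
after 7 — deliver 1→2: ·
after 8 — propose(2,'q'): ·
after 9 — deliver 2→3: n3:foll/b7/[-]
after 10 — deliver 3→2: ·
after 11 — deliver 2→4: n4:foll/b7/[q]
after 12 — deliver 4→2: ·
after 13 — timeout(4): n4:cand/b14/[q]
after 14 — deliver 4→0: n0:foll/b14/[-]
after 15 — deliver 0→4: ·
after 16 — deliver 4→3: n3:foll/b14/[-]
after 17 — deliver 3→4: n4:lead/b14/[q]
after 18 — deliver 4→1: n1:foll/b14/[-]
after 19 — deliver 1→4: ·

14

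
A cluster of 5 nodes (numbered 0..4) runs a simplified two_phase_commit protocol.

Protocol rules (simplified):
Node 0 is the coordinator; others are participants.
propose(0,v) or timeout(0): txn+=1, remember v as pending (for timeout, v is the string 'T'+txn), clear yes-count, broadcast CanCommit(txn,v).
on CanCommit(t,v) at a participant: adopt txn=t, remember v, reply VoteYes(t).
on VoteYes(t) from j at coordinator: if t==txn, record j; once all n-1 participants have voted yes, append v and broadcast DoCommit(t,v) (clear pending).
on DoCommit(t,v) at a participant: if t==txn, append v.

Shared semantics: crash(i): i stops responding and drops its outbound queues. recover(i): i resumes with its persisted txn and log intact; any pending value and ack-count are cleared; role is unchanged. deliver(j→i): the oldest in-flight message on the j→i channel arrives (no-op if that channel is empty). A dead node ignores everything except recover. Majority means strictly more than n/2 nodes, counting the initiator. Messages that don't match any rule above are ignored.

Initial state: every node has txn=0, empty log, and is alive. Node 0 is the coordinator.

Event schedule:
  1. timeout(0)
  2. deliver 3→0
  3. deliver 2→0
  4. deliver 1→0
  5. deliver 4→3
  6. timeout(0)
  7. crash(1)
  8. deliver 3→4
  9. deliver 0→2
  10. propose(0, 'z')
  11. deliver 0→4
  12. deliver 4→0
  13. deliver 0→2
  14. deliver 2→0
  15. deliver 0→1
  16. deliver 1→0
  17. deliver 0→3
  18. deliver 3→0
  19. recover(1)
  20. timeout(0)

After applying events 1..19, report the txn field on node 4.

1

1. timeout(0):  <0:coor t1 ->
2. deliver 3→0:  nop
3. deliver 2→0:  nop
4. deliver 1→0:  nop
5. deliver 4→3:  nop
6. timeout(0):  <0:coor t2 ->
7. crash(1):  <1:✗part t0 ->
8. deliver 3→4:  nop
9. deliver 0→2:  <2:part t1 ->
10. propose(0,'z'):  <0:coor t3 ->
11. deliver 0→4:  <4:part t1 ->
12. deliver 4→0:  nop
13. deliver 0→2:  <2:part t2 ->
14. deliver 2→0:  nop
15. deliver 0→1:  nop
16. deliver 1→0:  nop
17. deliver 0→3:  <3:part t1 ->
18. deliver 3→0:  nop
19. recover(1):  <1:part t0 ->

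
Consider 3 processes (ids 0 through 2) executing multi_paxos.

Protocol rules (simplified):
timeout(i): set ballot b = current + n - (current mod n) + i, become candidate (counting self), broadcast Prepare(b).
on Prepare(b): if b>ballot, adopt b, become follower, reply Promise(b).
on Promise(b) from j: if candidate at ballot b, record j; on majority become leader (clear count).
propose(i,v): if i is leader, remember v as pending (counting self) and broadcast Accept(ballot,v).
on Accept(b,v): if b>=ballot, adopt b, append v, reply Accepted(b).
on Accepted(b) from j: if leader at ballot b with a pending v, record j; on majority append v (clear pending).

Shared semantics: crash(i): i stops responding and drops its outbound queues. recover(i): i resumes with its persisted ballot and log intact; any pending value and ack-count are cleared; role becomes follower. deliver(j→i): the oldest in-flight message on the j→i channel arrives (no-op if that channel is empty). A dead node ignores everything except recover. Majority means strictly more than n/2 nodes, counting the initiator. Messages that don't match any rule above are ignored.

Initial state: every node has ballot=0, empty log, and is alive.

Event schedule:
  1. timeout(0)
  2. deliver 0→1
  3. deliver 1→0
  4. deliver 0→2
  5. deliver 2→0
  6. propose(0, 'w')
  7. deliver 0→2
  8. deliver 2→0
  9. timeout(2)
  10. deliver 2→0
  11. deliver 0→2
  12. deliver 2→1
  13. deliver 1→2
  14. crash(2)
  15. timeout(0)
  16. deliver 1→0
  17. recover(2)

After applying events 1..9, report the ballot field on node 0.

[1] timeout(0) → N0(cand b3 [-])
[2] deliver 0→1 → N1(foll b3 [-])
[3] deliver 1→0 → N0(lead b3 [-])
[4] deliver 0→2 → N2(foll b3 [-])
[5] deliver 2→0 → ∅
[6] propose(0,'w') → ∅
[7] deliver 0→2 → N2(foll b3 [w])
[8] deliver 2→0 → N0(lead b3 [w])
[9] timeout(2) → N2(cand b8 [w])

3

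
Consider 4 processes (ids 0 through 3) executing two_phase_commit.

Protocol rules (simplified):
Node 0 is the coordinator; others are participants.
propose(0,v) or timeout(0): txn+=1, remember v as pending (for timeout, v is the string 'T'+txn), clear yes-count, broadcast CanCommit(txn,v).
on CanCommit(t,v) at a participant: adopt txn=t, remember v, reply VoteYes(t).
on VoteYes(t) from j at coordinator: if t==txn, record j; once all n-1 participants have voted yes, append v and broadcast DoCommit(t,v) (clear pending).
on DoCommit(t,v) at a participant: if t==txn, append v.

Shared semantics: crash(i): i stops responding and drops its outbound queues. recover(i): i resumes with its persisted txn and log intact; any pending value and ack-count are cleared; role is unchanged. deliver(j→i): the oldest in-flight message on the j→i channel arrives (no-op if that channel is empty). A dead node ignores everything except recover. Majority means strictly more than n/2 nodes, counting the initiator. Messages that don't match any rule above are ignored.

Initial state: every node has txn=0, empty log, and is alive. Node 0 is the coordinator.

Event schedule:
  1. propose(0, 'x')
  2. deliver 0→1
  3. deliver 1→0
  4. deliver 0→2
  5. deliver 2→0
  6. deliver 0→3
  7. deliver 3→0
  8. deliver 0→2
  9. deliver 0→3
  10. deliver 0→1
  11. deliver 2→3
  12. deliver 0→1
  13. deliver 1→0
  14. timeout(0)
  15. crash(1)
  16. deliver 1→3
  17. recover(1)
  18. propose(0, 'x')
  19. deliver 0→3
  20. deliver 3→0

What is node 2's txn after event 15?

after 1 — propose(0,'x'): n0:coor/t1/[-]
after 2 — deliver 0→1: n1:part/t1/[-]
after 3 — deliver 1→0: ·
after 4 — deliver 0→2: n2:part/t1/[-]
after 5 — deliver 2→0: ·
after 6 — deliver 0→3: n3:part/t1/[-]
after 7 — deliver 3→0: n0:coor/t1/[x]
after 8 — deliver 0→2: n2:part/t1/[x]
after 9 — deliver 0→3: n3:part/t1/[x]
after 10 — deliver 0→1: n1:part/t1/[x]
after 11 — deliver 2→3: ·
after 12 — deliver 0→1: ·
after 13 — deliver 1→0: ·
after 14 — timeout(0): n0:coor/t2/[x]
after 15 — crash(1): n1:✗part/t1/[x]

1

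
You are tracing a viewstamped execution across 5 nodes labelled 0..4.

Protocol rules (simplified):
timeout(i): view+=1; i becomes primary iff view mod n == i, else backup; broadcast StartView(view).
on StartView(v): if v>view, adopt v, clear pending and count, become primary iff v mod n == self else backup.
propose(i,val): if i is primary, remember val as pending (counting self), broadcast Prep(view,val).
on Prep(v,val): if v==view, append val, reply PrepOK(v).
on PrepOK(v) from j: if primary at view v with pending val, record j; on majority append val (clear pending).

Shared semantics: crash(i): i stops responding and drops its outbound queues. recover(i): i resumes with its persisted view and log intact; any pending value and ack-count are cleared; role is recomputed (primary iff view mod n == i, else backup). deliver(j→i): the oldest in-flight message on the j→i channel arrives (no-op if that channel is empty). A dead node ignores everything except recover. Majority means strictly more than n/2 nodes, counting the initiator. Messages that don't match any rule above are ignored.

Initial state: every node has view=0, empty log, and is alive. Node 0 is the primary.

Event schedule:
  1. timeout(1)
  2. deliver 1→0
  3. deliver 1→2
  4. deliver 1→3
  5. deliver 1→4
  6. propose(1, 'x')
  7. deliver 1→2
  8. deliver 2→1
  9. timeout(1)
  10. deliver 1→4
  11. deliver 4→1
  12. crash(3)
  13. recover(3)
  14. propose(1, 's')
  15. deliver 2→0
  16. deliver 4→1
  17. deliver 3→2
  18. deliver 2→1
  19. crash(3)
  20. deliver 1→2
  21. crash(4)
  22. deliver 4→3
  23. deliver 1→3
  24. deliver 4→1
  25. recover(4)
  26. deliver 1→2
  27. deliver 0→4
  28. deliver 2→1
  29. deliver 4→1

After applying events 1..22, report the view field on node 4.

[1] timeout(1) → N1(prim v1 [-])
[2] deliver 1→0 → N0(back v1 [-])
[3] deliver 1→2 → N2(back v1 [-])
[4] deliver 1→3 → N3(back v1 [-])
[5] deliver 1→4 → N4(back v1 [-])
[6] propose(1,'x') → ∅
[7] deliver 1→2 → N2(back v1 [x])
[8] deliver 2→1 → ∅
[9] timeout(1) → N1(back v2 [-])
[10] deliver 1→4 → N4(back v1 [x])
[11] deliver 4→1 → ∅
[12] crash(3) → N3(✗back v1 [-])
[13] recover(3) → N3(back v1 [-])
[14] propose(1,'s') → ∅
[15] deliver 2→0 → ∅
[16] deliver 4→1 → ∅
[17] deliver 3→2 → ∅
[18] deliver 2→1 → ∅
[19] crash(3) → N3(✗back v1 [-])
[20] deliver 1→2 → N2(prim v2 [x])
[21] crash(4) → N4(✗back v1 [x])
[22] deliver 4→3 → ∅

1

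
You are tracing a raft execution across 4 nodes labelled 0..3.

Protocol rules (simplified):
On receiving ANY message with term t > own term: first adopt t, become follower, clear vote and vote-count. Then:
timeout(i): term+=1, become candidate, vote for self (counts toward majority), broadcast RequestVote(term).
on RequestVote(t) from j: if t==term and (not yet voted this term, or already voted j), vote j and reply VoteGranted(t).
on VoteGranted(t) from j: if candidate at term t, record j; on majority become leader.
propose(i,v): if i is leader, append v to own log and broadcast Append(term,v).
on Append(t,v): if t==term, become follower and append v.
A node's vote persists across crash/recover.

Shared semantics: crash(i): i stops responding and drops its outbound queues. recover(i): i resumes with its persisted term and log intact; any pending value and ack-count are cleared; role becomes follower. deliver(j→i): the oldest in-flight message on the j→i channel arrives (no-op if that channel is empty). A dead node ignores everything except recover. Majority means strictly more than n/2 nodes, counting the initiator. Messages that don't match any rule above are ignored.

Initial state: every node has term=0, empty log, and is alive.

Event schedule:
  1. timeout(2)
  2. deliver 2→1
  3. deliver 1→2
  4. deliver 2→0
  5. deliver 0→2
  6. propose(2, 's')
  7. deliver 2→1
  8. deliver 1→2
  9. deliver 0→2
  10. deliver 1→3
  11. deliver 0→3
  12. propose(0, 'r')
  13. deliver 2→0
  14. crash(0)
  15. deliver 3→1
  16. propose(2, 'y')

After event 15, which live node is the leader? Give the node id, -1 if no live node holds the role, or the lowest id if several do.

2

after 1 — timeout(2): n2:cand/t1/[-]
after 2 — deliver 2→1: n1:foll/t1/[-]
after 3 — deliver 1→2: ·
after 4 — deliver 2→0: n0:foll/t1/[-]
after 5 — deliver 0→2: n2:lead/t1/[-]
after 6 — propose(2,'s'): n2:lead/t1/[s]
after 7 — deliver 2→1: n1:foll/t1/[s]
after 8 — deliver 1→2: ·
after 9 — deliver 0→2: ·
after 10 — deliver 1→3: ·
after 11 — deliver 0→3: ·
after 12 — propose(0,'r'): ·
after 13 — deliver 2→0: n0:foll/t1/[s]
after 14 — crash(0): n0:✗foll/t1/[s]
after 15 — deliver 3→1: ·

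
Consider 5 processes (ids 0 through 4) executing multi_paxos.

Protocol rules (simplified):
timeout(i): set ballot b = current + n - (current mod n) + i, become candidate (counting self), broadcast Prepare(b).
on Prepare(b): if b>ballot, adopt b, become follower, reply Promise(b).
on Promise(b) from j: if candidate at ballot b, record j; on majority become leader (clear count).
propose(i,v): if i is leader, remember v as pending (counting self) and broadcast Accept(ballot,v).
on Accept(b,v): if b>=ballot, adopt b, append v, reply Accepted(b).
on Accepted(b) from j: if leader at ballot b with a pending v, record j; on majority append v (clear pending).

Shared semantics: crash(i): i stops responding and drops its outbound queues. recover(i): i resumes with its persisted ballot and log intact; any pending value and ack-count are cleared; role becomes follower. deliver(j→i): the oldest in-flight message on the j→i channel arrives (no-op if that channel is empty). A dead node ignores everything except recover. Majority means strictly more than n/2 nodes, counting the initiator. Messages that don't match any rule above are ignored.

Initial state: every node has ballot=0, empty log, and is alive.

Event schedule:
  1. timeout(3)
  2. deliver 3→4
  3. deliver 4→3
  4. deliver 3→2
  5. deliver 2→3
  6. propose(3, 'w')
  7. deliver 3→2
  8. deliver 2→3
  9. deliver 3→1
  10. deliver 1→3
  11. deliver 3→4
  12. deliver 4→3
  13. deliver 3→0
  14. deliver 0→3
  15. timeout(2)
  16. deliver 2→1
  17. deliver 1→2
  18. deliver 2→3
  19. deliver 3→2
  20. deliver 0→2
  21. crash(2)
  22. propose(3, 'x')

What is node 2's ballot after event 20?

[1] timeout(3) → N3(cand b8 [-])
[2] deliver 3→4 → N4(foll b8 [-])
[3] deliver 4→3 → ∅
[4] deliver 3→2 → N2(foll b8 [-])
[5] deliver 2→3 → N3(lead b8 [-])
[6] propose(3,'w') → ∅
[7] deliver 3→2 → N2(foll b8 [w])
[8] deliver 2→3 → ∅
[9] deliver 3→1 → N1(foll b8 [-])
[10] deliver 1→3 → ∅
[11] deliver 3→4 → N4(foll b8 [w])
[12] deliver 4→3 → N3(lead b8 [w])
[13] deliver 3→0 → N0(foll b8 [-])
[14] deliver 0→3 → ∅
[15] timeout(2) → N2(cand b12 [w])
[16] deliver 2→1 → N1(foll b12 [-])
[17] deliver 1→2 → ∅
[18] deliver 2→3 → N3(foll b12 [w])
[19] deliver 3→2 → N2(lead b12 [w])
[20] deliver 0→2 → ∅

12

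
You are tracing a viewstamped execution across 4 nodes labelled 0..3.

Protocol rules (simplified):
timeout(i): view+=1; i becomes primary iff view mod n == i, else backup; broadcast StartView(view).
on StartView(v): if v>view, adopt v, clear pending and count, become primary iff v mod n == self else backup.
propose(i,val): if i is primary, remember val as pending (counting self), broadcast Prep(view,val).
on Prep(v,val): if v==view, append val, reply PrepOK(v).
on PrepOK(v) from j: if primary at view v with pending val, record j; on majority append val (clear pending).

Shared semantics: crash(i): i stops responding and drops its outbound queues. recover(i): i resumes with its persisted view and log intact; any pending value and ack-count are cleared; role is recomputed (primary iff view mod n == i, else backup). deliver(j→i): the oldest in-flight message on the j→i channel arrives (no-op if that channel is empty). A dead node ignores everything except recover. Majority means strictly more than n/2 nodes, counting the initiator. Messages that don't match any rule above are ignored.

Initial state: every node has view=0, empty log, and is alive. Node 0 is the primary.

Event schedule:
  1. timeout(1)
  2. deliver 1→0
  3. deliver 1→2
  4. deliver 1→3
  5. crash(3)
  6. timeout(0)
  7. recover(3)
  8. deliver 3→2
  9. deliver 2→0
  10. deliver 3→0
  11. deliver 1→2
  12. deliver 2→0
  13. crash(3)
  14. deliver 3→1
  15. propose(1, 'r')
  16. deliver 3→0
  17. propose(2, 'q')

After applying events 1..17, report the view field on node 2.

e1 timeout(1): 1[prim,v=1,-]
e2 deliver 1→0: 0[back,v=1,-]
e3 deliver 1→2: 2[back,v=1,-]
e4 deliver 1→3: 3[back,v=1,-]
e5 crash(3): 3[✗back,v=1,-]
e6 timeout(0): 0[back,v=2,-]
e7 recover(3): 3[back,v=1,-]
e8 deliver 3→2: ·
e9 deliver 2→0: ·
e10 deliver 3→0: ·
e11 deliver 1→2: ·
e12 deliver 2→0: ·
e13 crash(3): 3[✗back,v=1,-]
e14 deliver 3→1: ·
e15 propose(1,'r'): ·
e16 deliver 3→0: ·
e17 propose(2,'q'): ·

1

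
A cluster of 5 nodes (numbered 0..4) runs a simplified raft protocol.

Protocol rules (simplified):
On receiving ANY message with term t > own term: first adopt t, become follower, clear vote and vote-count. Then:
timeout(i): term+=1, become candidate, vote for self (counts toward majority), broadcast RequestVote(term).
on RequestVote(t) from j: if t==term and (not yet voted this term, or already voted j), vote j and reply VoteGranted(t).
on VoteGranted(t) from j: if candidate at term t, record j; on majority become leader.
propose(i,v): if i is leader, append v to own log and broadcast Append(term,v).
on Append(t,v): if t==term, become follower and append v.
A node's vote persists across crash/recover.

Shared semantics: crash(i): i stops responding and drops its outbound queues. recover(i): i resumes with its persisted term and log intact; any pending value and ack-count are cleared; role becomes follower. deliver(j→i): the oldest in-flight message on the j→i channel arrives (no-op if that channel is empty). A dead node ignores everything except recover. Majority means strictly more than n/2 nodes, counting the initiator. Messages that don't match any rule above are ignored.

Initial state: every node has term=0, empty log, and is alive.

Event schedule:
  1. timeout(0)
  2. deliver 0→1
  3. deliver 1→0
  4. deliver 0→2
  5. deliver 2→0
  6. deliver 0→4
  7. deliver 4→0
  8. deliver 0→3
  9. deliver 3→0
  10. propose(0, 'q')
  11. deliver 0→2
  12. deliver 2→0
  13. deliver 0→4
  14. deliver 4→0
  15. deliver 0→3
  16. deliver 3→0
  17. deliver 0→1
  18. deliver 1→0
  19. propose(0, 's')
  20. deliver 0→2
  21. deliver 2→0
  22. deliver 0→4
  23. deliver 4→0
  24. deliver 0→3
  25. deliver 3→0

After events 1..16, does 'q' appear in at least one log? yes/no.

yes

step 1 timeout(0): 0={cand,t=1,log=-}
step 2 deliver 0→1: 1={foll,t=1,log=-}
step 3 deliver 1→0: —
step 4 deliver 0→2: 2={foll,t=1,log=-}
step 5 deliver 2→0: 0={lead,t=1,log=-}
step 6 deliver 0→4: 4={foll,t=1,log=-}
step 7 deliver 4→0: —
step 8 deliver 0→3: 3={foll,t=1,log=-}
step 9 deliver 3→0: —
step 10 propose(0,'q'): 0={lead,t=1,log=q}
step 11 deliver 0→2: 2={foll,t=1,log=q}
step 12 deliver 2→0: —
step 13 deliver 0→4: 4={foll,t=1,log=q}
step 14 deliver 4→0: —
step 15 deliver 0→3: 3={foll,t=1,log=q}
step 16 deliver 3→0: —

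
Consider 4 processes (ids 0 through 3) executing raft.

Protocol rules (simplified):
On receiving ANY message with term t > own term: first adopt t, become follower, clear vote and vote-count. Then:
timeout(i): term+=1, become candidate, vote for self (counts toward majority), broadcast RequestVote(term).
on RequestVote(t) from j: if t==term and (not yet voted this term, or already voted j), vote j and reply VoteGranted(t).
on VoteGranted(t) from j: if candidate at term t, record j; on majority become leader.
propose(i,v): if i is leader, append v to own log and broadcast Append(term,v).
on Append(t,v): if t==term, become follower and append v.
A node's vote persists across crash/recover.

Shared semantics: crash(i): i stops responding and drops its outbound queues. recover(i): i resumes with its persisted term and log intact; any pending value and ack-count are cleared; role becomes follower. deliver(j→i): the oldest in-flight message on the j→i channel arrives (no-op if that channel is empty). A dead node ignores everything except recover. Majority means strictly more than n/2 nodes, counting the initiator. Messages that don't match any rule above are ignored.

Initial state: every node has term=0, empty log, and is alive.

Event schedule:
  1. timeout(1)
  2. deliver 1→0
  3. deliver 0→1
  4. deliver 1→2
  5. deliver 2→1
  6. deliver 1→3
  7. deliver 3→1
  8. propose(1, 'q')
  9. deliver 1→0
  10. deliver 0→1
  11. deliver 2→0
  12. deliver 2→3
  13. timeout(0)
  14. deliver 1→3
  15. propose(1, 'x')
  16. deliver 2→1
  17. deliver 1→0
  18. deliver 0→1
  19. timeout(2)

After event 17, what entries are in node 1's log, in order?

step 1 timeout(1): 1={cand,t=1,log=-}
step 2 deliver 1→0: 0={foll,t=1,log=-}
step 3 deliver 0→1: —
step 4 deliver 1→2: 2={foll,t=1,log=-}
step 5 deliver 2→1: 1={lead,t=1,log=-}
step 6 deliver 1→3: 3={foll,t=1,log=-}
step 7 deliver 3→1: —
step 8 propose(1,'q'): 1={lead,t=1,log=q}
step 9 deliver 1→0: 0={foll,t=1,log=q}
step 10 deliver 0→1: —
step 11 deliver 2→0: —
step 12 deliver 2→3: —
step 13 timeout(0): 0={cand,t=2,log=q}
step 14 deliver 1→3: 3={foll,t=1,log=q}
step 15 propose(1,'x'): 1={lead,t=1,log=q,x}
step 16 deliver 2→1: —
step 17 deliver 1→0: —

q,x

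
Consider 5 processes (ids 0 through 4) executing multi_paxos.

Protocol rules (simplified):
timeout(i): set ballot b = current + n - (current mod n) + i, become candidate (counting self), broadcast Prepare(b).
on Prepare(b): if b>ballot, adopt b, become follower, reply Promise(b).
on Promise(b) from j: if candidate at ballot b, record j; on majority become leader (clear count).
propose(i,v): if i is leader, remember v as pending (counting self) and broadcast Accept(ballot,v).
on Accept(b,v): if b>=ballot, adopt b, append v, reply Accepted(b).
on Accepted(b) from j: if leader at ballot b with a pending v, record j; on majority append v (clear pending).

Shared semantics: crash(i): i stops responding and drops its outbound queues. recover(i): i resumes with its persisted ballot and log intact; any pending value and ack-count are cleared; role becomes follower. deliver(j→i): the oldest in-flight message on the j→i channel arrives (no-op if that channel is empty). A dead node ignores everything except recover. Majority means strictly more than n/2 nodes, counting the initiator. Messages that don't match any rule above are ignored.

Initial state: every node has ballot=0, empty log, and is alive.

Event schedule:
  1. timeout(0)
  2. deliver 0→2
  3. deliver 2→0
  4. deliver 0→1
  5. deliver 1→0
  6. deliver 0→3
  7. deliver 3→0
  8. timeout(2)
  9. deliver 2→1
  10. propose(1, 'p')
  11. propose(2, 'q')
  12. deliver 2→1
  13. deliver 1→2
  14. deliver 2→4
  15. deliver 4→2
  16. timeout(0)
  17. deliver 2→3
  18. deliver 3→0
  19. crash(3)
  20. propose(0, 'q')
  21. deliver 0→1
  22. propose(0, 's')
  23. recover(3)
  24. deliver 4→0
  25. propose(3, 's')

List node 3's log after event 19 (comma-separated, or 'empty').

step 1 timeout(0): 0={cand,b=5,log=-}
step 2 deliver 0→2: 2={foll,b=5,log=-}
step 3 deliver 2→0: —
step 4 deliver 0→1: 1={foll,b=5,log=-}
step 5 deliver 1→0: 0={lead,b=5,log=-}
step 6 deliver 0→3: 3={foll,b=5,log=-}
step 7 deliver 3→0: —
step 8 timeout(2): 2={cand,b=12,log=-}
step 9 deliver 2→1: 1={foll,b=12,log=-}
step 10 propose(1,'p'): —
step 11 propose(2,'q'): —
step 12 deliver 2→1: —
step 13 deliver 1→2: —
step 14 deliver 2→4: 4={foll,b=12,log=-}
step 15 deliver 4→2: 2={lead,b=12,log=-}
step 16 timeout(0): 0={cand,b=10,log=-}
step 17 deliver 2→3: 3={foll,b=12,log=-}
step 18 deliver 3→0: —
step 19 crash(3): 3={✗foll,b=12,log=-}

empty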